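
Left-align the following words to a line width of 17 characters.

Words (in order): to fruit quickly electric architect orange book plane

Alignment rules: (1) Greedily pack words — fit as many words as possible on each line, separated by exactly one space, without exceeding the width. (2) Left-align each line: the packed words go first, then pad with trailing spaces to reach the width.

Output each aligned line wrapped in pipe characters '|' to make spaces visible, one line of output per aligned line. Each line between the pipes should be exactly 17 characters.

Line 1: ['to', 'fruit', 'quickly'] (min_width=16, slack=1)
Line 2: ['electric'] (min_width=8, slack=9)
Line 3: ['architect', 'orange'] (min_width=16, slack=1)
Line 4: ['book', 'plane'] (min_width=10, slack=7)

Answer: |to fruit quickly |
|electric         |
|architect orange |
|book plane       |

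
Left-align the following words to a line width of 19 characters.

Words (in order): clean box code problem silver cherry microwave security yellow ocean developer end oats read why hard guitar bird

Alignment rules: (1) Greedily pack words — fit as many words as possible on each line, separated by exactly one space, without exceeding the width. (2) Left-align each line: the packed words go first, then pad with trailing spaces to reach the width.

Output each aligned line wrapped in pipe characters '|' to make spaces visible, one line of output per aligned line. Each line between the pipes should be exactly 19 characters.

Line 1: ['clean', 'box', 'code'] (min_width=14, slack=5)
Line 2: ['problem', 'silver'] (min_width=14, slack=5)
Line 3: ['cherry', 'microwave'] (min_width=16, slack=3)
Line 4: ['security', 'yellow'] (min_width=15, slack=4)
Line 5: ['ocean', 'developer', 'end'] (min_width=19, slack=0)
Line 6: ['oats', 'read', 'why', 'hard'] (min_width=18, slack=1)
Line 7: ['guitar', 'bird'] (min_width=11, slack=8)

Answer: |clean box code     |
|problem silver     |
|cherry microwave   |
|security yellow    |
|ocean developer end|
|oats read why hard |
|guitar bird        |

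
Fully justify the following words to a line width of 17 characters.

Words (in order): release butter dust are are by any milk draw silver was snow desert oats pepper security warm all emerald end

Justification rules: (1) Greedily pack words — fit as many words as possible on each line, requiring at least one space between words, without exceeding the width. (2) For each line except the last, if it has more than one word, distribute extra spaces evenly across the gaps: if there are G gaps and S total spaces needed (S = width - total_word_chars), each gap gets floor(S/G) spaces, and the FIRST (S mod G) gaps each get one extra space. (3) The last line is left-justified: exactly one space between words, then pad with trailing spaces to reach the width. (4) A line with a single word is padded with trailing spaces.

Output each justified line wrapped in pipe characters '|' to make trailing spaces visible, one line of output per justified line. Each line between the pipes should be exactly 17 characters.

Answer: |release    butter|
|dust  are  are by|
|any   milk   draw|
|silver  was  snow|
|desert       oats|
|pepper   security|
|warm  all emerald|
|end              |

Derivation:
Line 1: ['release', 'butter'] (min_width=14, slack=3)
Line 2: ['dust', 'are', 'are', 'by'] (min_width=15, slack=2)
Line 3: ['any', 'milk', 'draw'] (min_width=13, slack=4)
Line 4: ['silver', 'was', 'snow'] (min_width=15, slack=2)
Line 5: ['desert', 'oats'] (min_width=11, slack=6)
Line 6: ['pepper', 'security'] (min_width=15, slack=2)
Line 7: ['warm', 'all', 'emerald'] (min_width=16, slack=1)
Line 8: ['end'] (min_width=3, slack=14)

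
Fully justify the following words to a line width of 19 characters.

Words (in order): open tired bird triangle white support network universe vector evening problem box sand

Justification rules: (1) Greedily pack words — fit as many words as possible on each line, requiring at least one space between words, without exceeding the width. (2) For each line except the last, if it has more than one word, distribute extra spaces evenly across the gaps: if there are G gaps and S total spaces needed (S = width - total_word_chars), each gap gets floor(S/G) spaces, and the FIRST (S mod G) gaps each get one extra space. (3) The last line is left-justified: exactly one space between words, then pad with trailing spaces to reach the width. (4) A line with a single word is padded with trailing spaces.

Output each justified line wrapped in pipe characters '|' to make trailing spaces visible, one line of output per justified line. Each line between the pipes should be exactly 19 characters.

Answer: |open   tired   bird|
|triangle      white|
|support     network|
|universe     vector|
|evening problem box|
|sand               |

Derivation:
Line 1: ['open', 'tired', 'bird'] (min_width=15, slack=4)
Line 2: ['triangle', 'white'] (min_width=14, slack=5)
Line 3: ['support', 'network'] (min_width=15, slack=4)
Line 4: ['universe', 'vector'] (min_width=15, slack=4)
Line 5: ['evening', 'problem', 'box'] (min_width=19, slack=0)
Line 6: ['sand'] (min_width=4, slack=15)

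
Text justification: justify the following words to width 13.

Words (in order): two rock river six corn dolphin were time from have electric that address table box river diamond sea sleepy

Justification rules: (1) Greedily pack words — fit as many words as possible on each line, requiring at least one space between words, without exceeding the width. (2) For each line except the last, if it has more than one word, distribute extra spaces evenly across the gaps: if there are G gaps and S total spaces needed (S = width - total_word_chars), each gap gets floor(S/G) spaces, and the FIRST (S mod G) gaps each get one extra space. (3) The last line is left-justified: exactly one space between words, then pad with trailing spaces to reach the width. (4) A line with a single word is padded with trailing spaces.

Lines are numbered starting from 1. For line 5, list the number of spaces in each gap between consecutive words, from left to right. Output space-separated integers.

Answer: 5

Derivation:
Line 1: ['two', 'rock'] (min_width=8, slack=5)
Line 2: ['river', 'six'] (min_width=9, slack=4)
Line 3: ['corn', 'dolphin'] (min_width=12, slack=1)
Line 4: ['were', 'time'] (min_width=9, slack=4)
Line 5: ['from', 'have'] (min_width=9, slack=4)
Line 6: ['electric', 'that'] (min_width=13, slack=0)
Line 7: ['address', 'table'] (min_width=13, slack=0)
Line 8: ['box', 'river'] (min_width=9, slack=4)
Line 9: ['diamond', 'sea'] (min_width=11, slack=2)
Line 10: ['sleepy'] (min_width=6, slack=7)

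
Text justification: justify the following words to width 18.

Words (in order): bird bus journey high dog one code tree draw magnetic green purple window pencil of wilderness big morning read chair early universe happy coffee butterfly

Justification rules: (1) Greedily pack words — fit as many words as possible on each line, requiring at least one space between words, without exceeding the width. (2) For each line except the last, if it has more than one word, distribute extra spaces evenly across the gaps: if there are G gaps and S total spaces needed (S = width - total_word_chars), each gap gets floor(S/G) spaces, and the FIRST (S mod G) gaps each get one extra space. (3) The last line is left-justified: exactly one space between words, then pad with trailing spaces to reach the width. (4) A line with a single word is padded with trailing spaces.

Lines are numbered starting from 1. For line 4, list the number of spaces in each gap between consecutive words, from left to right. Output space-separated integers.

Line 1: ['bird', 'bus', 'journey'] (min_width=16, slack=2)
Line 2: ['high', 'dog', 'one', 'code'] (min_width=17, slack=1)
Line 3: ['tree', 'draw', 'magnetic'] (min_width=18, slack=0)
Line 4: ['green', 'purple'] (min_width=12, slack=6)
Line 5: ['window', 'pencil', 'of'] (min_width=16, slack=2)
Line 6: ['wilderness', 'big'] (min_width=14, slack=4)
Line 7: ['morning', 'read', 'chair'] (min_width=18, slack=0)
Line 8: ['early', 'universe'] (min_width=14, slack=4)
Line 9: ['happy', 'coffee'] (min_width=12, slack=6)
Line 10: ['butterfly'] (min_width=9, slack=9)

Answer: 7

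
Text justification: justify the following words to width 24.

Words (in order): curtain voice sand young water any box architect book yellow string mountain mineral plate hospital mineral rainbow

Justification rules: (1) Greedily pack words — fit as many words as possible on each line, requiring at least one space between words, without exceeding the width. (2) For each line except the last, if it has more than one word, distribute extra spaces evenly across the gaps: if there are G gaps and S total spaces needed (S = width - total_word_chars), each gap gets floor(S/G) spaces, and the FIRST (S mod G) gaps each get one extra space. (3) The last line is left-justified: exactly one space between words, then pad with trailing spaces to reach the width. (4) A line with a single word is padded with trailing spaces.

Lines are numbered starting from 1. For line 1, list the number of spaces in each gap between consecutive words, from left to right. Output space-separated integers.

Line 1: ['curtain', 'voice', 'sand', 'young'] (min_width=24, slack=0)
Line 2: ['water', 'any', 'box', 'architect'] (min_width=23, slack=1)
Line 3: ['book', 'yellow', 'string'] (min_width=18, slack=6)
Line 4: ['mountain', 'mineral', 'plate'] (min_width=22, slack=2)
Line 5: ['hospital', 'mineral', 'rainbow'] (min_width=24, slack=0)

Answer: 1 1 1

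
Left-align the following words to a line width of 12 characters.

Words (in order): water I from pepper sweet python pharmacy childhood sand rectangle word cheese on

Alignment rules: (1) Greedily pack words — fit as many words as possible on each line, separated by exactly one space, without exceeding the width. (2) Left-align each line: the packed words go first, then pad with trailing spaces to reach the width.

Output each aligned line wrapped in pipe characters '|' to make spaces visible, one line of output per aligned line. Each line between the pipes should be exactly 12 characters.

Answer: |water I from|
|pepper sweet|
|python      |
|pharmacy    |
|childhood   |
|sand        |
|rectangle   |
|word cheese |
|on          |

Derivation:
Line 1: ['water', 'I', 'from'] (min_width=12, slack=0)
Line 2: ['pepper', 'sweet'] (min_width=12, slack=0)
Line 3: ['python'] (min_width=6, slack=6)
Line 4: ['pharmacy'] (min_width=8, slack=4)
Line 5: ['childhood'] (min_width=9, slack=3)
Line 6: ['sand'] (min_width=4, slack=8)
Line 7: ['rectangle'] (min_width=9, slack=3)
Line 8: ['word', 'cheese'] (min_width=11, slack=1)
Line 9: ['on'] (min_width=2, slack=10)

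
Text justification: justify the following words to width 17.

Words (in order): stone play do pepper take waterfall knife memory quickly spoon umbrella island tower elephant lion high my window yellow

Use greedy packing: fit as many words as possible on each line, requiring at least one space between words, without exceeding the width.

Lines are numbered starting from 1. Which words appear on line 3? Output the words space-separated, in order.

Line 1: ['stone', 'play', 'do'] (min_width=13, slack=4)
Line 2: ['pepper', 'take'] (min_width=11, slack=6)
Line 3: ['waterfall', 'knife'] (min_width=15, slack=2)
Line 4: ['memory', 'quickly'] (min_width=14, slack=3)
Line 5: ['spoon', 'umbrella'] (min_width=14, slack=3)
Line 6: ['island', 'tower'] (min_width=12, slack=5)
Line 7: ['elephant', 'lion'] (min_width=13, slack=4)
Line 8: ['high', 'my', 'window'] (min_width=14, slack=3)
Line 9: ['yellow'] (min_width=6, slack=11)

Answer: waterfall knife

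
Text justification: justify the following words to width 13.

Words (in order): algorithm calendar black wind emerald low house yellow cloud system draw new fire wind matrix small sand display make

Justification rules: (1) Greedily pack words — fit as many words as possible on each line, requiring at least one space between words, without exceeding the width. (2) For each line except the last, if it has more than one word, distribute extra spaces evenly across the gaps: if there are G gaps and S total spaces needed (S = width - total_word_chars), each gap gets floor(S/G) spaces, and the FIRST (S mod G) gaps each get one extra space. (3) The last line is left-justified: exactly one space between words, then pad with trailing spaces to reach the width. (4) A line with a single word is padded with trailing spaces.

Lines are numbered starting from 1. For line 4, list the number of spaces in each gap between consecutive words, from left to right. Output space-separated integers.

Line 1: ['algorithm'] (min_width=9, slack=4)
Line 2: ['calendar'] (min_width=8, slack=5)
Line 3: ['black', 'wind'] (min_width=10, slack=3)
Line 4: ['emerald', 'low'] (min_width=11, slack=2)
Line 5: ['house', 'yellow'] (min_width=12, slack=1)
Line 6: ['cloud', 'system'] (min_width=12, slack=1)
Line 7: ['draw', 'new', 'fire'] (min_width=13, slack=0)
Line 8: ['wind', 'matrix'] (min_width=11, slack=2)
Line 9: ['small', 'sand'] (min_width=10, slack=3)
Line 10: ['display', 'make'] (min_width=12, slack=1)

Answer: 3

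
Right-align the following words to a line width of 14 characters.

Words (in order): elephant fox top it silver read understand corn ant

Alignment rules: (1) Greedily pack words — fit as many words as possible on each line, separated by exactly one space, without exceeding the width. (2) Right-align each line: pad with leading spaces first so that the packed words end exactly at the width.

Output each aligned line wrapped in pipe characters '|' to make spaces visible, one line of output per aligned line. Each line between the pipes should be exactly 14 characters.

Line 1: ['elephant', 'fox'] (min_width=12, slack=2)
Line 2: ['top', 'it', 'silver'] (min_width=13, slack=1)
Line 3: ['read'] (min_width=4, slack=10)
Line 4: ['understand'] (min_width=10, slack=4)
Line 5: ['corn', 'ant'] (min_width=8, slack=6)

Answer: |  elephant fox|
| top it silver|
|          read|
|    understand|
|      corn ant|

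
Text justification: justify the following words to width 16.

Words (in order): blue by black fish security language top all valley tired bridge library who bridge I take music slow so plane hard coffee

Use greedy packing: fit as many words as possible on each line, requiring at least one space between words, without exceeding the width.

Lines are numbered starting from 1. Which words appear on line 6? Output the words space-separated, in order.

Line 1: ['blue', 'by', 'black'] (min_width=13, slack=3)
Line 2: ['fish', 'security'] (min_width=13, slack=3)
Line 3: ['language', 'top', 'all'] (min_width=16, slack=0)
Line 4: ['valley', 'tired'] (min_width=12, slack=4)
Line 5: ['bridge', 'library'] (min_width=14, slack=2)
Line 6: ['who', 'bridge', 'I'] (min_width=12, slack=4)
Line 7: ['take', 'music', 'slow'] (min_width=15, slack=1)
Line 8: ['so', 'plane', 'hard'] (min_width=13, slack=3)
Line 9: ['coffee'] (min_width=6, slack=10)

Answer: who bridge I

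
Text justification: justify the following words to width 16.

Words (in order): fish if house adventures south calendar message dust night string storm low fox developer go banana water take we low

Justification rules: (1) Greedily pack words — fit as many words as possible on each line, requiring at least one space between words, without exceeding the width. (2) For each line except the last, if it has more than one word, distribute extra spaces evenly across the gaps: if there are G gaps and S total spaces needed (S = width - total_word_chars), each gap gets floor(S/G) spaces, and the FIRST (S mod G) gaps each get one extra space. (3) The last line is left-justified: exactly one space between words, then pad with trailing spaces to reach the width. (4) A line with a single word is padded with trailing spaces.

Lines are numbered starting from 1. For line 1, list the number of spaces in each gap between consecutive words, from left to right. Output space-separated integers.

Answer: 3 2

Derivation:
Line 1: ['fish', 'if', 'house'] (min_width=13, slack=3)
Line 2: ['adventures', 'south'] (min_width=16, slack=0)
Line 3: ['calendar', 'message'] (min_width=16, slack=0)
Line 4: ['dust', 'night'] (min_width=10, slack=6)
Line 5: ['string', 'storm', 'low'] (min_width=16, slack=0)
Line 6: ['fox', 'developer', 'go'] (min_width=16, slack=0)
Line 7: ['banana', 'water'] (min_width=12, slack=4)
Line 8: ['take', 'we', 'low'] (min_width=11, slack=5)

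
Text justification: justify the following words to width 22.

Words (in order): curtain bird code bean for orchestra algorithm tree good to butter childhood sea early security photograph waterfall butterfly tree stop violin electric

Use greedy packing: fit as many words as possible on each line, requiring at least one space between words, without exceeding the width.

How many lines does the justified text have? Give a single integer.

Answer: 8

Derivation:
Line 1: ['curtain', 'bird', 'code', 'bean'] (min_width=22, slack=0)
Line 2: ['for', 'orchestra'] (min_width=13, slack=9)
Line 3: ['algorithm', 'tree', 'good', 'to'] (min_width=22, slack=0)
Line 4: ['butter', 'childhood', 'sea'] (min_width=20, slack=2)
Line 5: ['early', 'security'] (min_width=14, slack=8)
Line 6: ['photograph', 'waterfall'] (min_width=20, slack=2)
Line 7: ['butterfly', 'tree', 'stop'] (min_width=19, slack=3)
Line 8: ['violin', 'electric'] (min_width=15, slack=7)
Total lines: 8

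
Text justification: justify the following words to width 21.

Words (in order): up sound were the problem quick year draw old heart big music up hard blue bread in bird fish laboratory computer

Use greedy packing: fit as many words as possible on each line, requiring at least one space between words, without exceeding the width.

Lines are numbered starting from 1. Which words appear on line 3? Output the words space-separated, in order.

Line 1: ['up', 'sound', 'were', 'the'] (min_width=17, slack=4)
Line 2: ['problem', 'quick', 'year'] (min_width=18, slack=3)
Line 3: ['draw', 'old', 'heart', 'big'] (min_width=18, slack=3)
Line 4: ['music', 'up', 'hard', 'blue'] (min_width=18, slack=3)
Line 5: ['bread', 'in', 'bird', 'fish'] (min_width=18, slack=3)
Line 6: ['laboratory', 'computer'] (min_width=19, slack=2)

Answer: draw old heart big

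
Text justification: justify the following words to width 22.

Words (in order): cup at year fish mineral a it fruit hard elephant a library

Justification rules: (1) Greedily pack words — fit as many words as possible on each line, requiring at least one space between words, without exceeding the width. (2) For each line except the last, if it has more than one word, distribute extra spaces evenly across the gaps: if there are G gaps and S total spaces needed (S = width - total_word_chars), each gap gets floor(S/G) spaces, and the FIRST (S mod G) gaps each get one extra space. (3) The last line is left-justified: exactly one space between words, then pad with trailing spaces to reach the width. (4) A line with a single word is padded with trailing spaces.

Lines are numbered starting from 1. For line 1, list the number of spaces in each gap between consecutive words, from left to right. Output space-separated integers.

Line 1: ['cup', 'at', 'year', 'fish'] (min_width=16, slack=6)
Line 2: ['mineral', 'a', 'it', 'fruit'] (min_width=18, slack=4)
Line 3: ['hard', 'elephant', 'a'] (min_width=15, slack=7)
Line 4: ['library'] (min_width=7, slack=15)

Answer: 3 3 3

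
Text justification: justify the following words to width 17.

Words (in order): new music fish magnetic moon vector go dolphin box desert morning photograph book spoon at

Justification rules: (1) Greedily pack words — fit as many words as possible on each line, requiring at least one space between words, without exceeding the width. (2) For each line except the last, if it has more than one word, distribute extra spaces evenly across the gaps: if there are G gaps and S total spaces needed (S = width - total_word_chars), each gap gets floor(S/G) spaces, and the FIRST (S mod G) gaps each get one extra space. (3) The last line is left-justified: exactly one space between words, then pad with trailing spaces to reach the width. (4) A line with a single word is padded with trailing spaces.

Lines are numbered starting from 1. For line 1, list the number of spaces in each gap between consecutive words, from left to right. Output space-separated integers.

Answer: 3 2

Derivation:
Line 1: ['new', 'music', 'fish'] (min_width=14, slack=3)
Line 2: ['magnetic', 'moon'] (min_width=13, slack=4)
Line 3: ['vector', 'go', 'dolphin'] (min_width=17, slack=0)
Line 4: ['box', 'desert'] (min_width=10, slack=7)
Line 5: ['morning'] (min_width=7, slack=10)
Line 6: ['photograph', 'book'] (min_width=15, slack=2)
Line 7: ['spoon', 'at'] (min_width=8, slack=9)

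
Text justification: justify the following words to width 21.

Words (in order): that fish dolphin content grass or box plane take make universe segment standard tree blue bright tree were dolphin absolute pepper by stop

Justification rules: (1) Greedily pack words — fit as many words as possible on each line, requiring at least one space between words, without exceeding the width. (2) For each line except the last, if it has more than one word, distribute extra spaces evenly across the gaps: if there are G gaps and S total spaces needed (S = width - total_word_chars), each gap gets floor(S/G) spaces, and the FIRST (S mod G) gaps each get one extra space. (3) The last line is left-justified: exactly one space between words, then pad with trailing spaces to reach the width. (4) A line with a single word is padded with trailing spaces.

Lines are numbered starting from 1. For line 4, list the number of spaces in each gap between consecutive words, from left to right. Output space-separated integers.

Answer: 6

Derivation:
Line 1: ['that', 'fish', 'dolphin'] (min_width=17, slack=4)
Line 2: ['content', 'grass', 'or', 'box'] (min_width=20, slack=1)
Line 3: ['plane', 'take', 'make'] (min_width=15, slack=6)
Line 4: ['universe', 'segment'] (min_width=16, slack=5)
Line 5: ['standard', 'tree', 'blue'] (min_width=18, slack=3)
Line 6: ['bright', 'tree', 'were'] (min_width=16, slack=5)
Line 7: ['dolphin', 'absolute'] (min_width=16, slack=5)
Line 8: ['pepper', 'by', 'stop'] (min_width=14, slack=7)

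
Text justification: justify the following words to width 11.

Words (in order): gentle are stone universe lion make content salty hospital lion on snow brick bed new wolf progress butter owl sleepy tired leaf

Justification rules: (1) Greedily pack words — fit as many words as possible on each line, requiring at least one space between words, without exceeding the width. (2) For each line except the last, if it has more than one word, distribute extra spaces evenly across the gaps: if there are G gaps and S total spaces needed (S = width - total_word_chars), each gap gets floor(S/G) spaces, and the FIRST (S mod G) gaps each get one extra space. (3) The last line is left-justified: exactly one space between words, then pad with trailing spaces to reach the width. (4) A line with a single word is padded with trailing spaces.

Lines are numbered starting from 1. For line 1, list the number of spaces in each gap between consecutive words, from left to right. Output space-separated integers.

Answer: 2

Derivation:
Line 1: ['gentle', 'are'] (min_width=10, slack=1)
Line 2: ['stone'] (min_width=5, slack=6)
Line 3: ['universe'] (min_width=8, slack=3)
Line 4: ['lion', 'make'] (min_width=9, slack=2)
Line 5: ['content'] (min_width=7, slack=4)
Line 6: ['salty'] (min_width=5, slack=6)
Line 7: ['hospital'] (min_width=8, slack=3)
Line 8: ['lion', 'on'] (min_width=7, slack=4)
Line 9: ['snow', 'brick'] (min_width=10, slack=1)
Line 10: ['bed', 'new'] (min_width=7, slack=4)
Line 11: ['wolf'] (min_width=4, slack=7)
Line 12: ['progress'] (min_width=8, slack=3)
Line 13: ['butter', 'owl'] (min_width=10, slack=1)
Line 14: ['sleepy'] (min_width=6, slack=5)
Line 15: ['tired', 'leaf'] (min_width=10, slack=1)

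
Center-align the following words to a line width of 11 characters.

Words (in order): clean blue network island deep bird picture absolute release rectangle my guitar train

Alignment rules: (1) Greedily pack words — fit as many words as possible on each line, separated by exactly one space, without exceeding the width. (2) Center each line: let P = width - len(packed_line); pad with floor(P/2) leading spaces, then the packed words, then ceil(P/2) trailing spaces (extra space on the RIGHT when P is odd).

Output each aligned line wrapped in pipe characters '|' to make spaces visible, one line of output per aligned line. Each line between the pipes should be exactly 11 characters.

Answer: |clean blue |
|  network  |
|island deep|
|   bird    |
|  picture  |
| absolute  |
|  release  |
| rectangle |
| my guitar |
|   train   |

Derivation:
Line 1: ['clean', 'blue'] (min_width=10, slack=1)
Line 2: ['network'] (min_width=7, slack=4)
Line 3: ['island', 'deep'] (min_width=11, slack=0)
Line 4: ['bird'] (min_width=4, slack=7)
Line 5: ['picture'] (min_width=7, slack=4)
Line 6: ['absolute'] (min_width=8, slack=3)
Line 7: ['release'] (min_width=7, slack=4)
Line 8: ['rectangle'] (min_width=9, slack=2)
Line 9: ['my', 'guitar'] (min_width=9, slack=2)
Line 10: ['train'] (min_width=5, slack=6)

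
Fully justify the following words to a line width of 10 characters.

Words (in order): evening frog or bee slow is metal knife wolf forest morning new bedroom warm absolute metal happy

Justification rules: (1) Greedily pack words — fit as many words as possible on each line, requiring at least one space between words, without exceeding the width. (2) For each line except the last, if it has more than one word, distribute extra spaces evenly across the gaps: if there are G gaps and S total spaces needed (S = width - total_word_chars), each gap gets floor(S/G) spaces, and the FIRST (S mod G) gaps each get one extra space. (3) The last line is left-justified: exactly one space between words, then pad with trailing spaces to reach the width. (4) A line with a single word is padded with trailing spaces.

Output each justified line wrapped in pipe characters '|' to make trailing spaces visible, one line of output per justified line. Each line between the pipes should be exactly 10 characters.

Answer: |evening   |
|frog    or|
|bee   slow|
|is   metal|
|knife wolf|
|forest    |
|morning   |
|new       |
|bedroom   |
|warm      |
|absolute  |
|metal     |
|happy     |

Derivation:
Line 1: ['evening'] (min_width=7, slack=3)
Line 2: ['frog', 'or'] (min_width=7, slack=3)
Line 3: ['bee', 'slow'] (min_width=8, slack=2)
Line 4: ['is', 'metal'] (min_width=8, slack=2)
Line 5: ['knife', 'wolf'] (min_width=10, slack=0)
Line 6: ['forest'] (min_width=6, slack=4)
Line 7: ['morning'] (min_width=7, slack=3)
Line 8: ['new'] (min_width=3, slack=7)
Line 9: ['bedroom'] (min_width=7, slack=3)
Line 10: ['warm'] (min_width=4, slack=6)
Line 11: ['absolute'] (min_width=8, slack=2)
Line 12: ['metal'] (min_width=5, slack=5)
Line 13: ['happy'] (min_width=5, slack=5)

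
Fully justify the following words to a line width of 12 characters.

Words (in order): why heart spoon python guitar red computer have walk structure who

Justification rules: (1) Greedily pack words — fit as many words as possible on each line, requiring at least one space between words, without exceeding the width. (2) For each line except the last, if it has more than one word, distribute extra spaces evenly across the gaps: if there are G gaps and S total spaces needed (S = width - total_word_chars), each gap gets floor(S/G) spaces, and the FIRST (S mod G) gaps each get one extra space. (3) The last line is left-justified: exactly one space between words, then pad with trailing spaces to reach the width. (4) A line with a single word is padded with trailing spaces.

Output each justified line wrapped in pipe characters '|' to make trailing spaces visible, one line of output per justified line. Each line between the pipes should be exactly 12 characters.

Line 1: ['why', 'heart'] (min_width=9, slack=3)
Line 2: ['spoon', 'python'] (min_width=12, slack=0)
Line 3: ['guitar', 'red'] (min_width=10, slack=2)
Line 4: ['computer'] (min_width=8, slack=4)
Line 5: ['have', 'walk'] (min_width=9, slack=3)
Line 6: ['structure'] (min_width=9, slack=3)
Line 7: ['who'] (min_width=3, slack=9)

Answer: |why    heart|
|spoon python|
|guitar   red|
|computer    |
|have    walk|
|structure   |
|who         |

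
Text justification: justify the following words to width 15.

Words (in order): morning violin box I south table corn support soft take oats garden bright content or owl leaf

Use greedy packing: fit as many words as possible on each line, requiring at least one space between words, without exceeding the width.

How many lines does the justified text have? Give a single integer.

Line 1: ['morning', 'violin'] (min_width=14, slack=1)
Line 2: ['box', 'I', 'south'] (min_width=11, slack=4)
Line 3: ['table', 'corn'] (min_width=10, slack=5)
Line 4: ['support', 'soft'] (min_width=12, slack=3)
Line 5: ['take', 'oats'] (min_width=9, slack=6)
Line 6: ['garden', 'bright'] (min_width=13, slack=2)
Line 7: ['content', 'or', 'owl'] (min_width=14, slack=1)
Line 8: ['leaf'] (min_width=4, slack=11)
Total lines: 8

Answer: 8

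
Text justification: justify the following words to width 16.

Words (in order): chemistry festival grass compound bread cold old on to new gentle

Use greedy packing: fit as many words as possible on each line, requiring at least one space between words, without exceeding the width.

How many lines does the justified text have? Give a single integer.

Answer: 5

Derivation:
Line 1: ['chemistry'] (min_width=9, slack=7)
Line 2: ['festival', 'grass'] (min_width=14, slack=2)
Line 3: ['compound', 'bread'] (min_width=14, slack=2)
Line 4: ['cold', 'old', 'on', 'to'] (min_width=14, slack=2)
Line 5: ['new', 'gentle'] (min_width=10, slack=6)
Total lines: 5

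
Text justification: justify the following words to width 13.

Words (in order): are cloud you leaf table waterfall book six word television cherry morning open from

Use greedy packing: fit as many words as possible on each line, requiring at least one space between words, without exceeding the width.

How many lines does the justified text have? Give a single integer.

Answer: 8

Derivation:
Line 1: ['are', 'cloud', 'you'] (min_width=13, slack=0)
Line 2: ['leaf', 'table'] (min_width=10, slack=3)
Line 3: ['waterfall'] (min_width=9, slack=4)
Line 4: ['book', 'six', 'word'] (min_width=13, slack=0)
Line 5: ['television'] (min_width=10, slack=3)
Line 6: ['cherry'] (min_width=6, slack=7)
Line 7: ['morning', 'open'] (min_width=12, slack=1)
Line 8: ['from'] (min_width=4, slack=9)
Total lines: 8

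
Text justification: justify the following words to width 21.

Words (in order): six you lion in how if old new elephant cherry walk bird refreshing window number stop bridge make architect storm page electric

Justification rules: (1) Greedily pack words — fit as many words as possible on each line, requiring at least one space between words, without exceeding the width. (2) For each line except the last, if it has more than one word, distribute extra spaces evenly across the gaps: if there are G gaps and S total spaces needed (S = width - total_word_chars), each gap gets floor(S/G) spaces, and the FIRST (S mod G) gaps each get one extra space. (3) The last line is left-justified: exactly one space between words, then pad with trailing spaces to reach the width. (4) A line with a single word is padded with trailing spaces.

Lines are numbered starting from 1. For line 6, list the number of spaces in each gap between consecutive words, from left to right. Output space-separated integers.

Line 1: ['six', 'you', 'lion', 'in', 'how'] (min_width=19, slack=2)
Line 2: ['if', 'old', 'new', 'elephant'] (min_width=19, slack=2)
Line 3: ['cherry', 'walk', 'bird'] (min_width=16, slack=5)
Line 4: ['refreshing', 'window'] (min_width=17, slack=4)
Line 5: ['number', 'stop', 'bridge'] (min_width=18, slack=3)
Line 6: ['make', 'architect', 'storm'] (min_width=20, slack=1)
Line 7: ['page', 'electric'] (min_width=13, slack=8)

Answer: 2 1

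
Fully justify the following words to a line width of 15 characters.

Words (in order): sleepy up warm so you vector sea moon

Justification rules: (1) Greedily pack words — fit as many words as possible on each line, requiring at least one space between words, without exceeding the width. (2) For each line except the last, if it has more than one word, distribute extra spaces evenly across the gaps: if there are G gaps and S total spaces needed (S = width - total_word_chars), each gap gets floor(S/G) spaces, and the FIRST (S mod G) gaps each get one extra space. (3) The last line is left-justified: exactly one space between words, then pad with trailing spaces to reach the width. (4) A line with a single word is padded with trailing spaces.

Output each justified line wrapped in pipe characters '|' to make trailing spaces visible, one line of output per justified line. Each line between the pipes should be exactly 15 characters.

Line 1: ['sleepy', 'up', 'warm'] (min_width=14, slack=1)
Line 2: ['so', 'you', 'vector'] (min_width=13, slack=2)
Line 3: ['sea', 'moon'] (min_width=8, slack=7)

Answer: |sleepy  up warm|
|so  you  vector|
|sea moon       |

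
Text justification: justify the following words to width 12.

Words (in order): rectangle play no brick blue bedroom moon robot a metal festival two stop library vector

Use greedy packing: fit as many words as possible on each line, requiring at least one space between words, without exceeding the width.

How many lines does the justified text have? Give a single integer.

Answer: 9

Derivation:
Line 1: ['rectangle'] (min_width=9, slack=3)
Line 2: ['play', 'no'] (min_width=7, slack=5)
Line 3: ['brick', 'blue'] (min_width=10, slack=2)
Line 4: ['bedroom', 'moon'] (min_width=12, slack=0)
Line 5: ['robot', 'a'] (min_width=7, slack=5)
Line 6: ['metal'] (min_width=5, slack=7)
Line 7: ['festival', 'two'] (min_width=12, slack=0)
Line 8: ['stop', 'library'] (min_width=12, slack=0)
Line 9: ['vector'] (min_width=6, slack=6)
Total lines: 9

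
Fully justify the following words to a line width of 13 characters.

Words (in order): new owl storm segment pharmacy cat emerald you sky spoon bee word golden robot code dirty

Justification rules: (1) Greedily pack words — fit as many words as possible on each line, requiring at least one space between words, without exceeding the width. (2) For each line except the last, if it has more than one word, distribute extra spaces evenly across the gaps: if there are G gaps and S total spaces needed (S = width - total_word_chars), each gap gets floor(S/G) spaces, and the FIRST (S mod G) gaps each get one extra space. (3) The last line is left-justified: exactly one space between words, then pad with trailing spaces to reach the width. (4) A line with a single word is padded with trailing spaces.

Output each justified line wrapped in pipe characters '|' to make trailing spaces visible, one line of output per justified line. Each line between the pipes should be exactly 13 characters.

Line 1: ['new', 'owl', 'storm'] (min_width=13, slack=0)
Line 2: ['segment'] (min_width=7, slack=6)
Line 3: ['pharmacy', 'cat'] (min_width=12, slack=1)
Line 4: ['emerald', 'you'] (min_width=11, slack=2)
Line 5: ['sky', 'spoon', 'bee'] (min_width=13, slack=0)
Line 6: ['word', 'golden'] (min_width=11, slack=2)
Line 7: ['robot', 'code'] (min_width=10, slack=3)
Line 8: ['dirty'] (min_width=5, slack=8)

Answer: |new owl storm|
|segment      |
|pharmacy  cat|
|emerald   you|
|sky spoon bee|
|word   golden|
|robot    code|
|dirty        |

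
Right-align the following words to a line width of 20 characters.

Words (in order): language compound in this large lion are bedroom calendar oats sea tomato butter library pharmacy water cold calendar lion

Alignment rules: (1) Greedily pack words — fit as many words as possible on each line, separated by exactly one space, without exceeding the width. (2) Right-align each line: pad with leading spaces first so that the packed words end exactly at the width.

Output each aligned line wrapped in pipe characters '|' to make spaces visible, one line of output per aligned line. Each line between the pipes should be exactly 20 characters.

Line 1: ['language', 'compound', 'in'] (min_width=20, slack=0)
Line 2: ['this', 'large', 'lion', 'are'] (min_width=19, slack=1)
Line 3: ['bedroom', 'calendar'] (min_width=16, slack=4)
Line 4: ['oats', 'sea', 'tomato'] (min_width=15, slack=5)
Line 5: ['butter', 'library'] (min_width=14, slack=6)
Line 6: ['pharmacy', 'water', 'cold'] (min_width=19, slack=1)
Line 7: ['calendar', 'lion'] (min_width=13, slack=7)

Answer: |language compound in|
| this large lion are|
|    bedroom calendar|
|     oats sea tomato|
|      butter library|
| pharmacy water cold|
|       calendar lion|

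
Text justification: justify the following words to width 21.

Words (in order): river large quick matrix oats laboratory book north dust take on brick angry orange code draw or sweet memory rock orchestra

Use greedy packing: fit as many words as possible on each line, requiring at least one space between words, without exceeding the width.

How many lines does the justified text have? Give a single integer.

Answer: 7

Derivation:
Line 1: ['river', 'large', 'quick'] (min_width=17, slack=4)
Line 2: ['matrix', 'oats'] (min_width=11, slack=10)
Line 3: ['laboratory', 'book', 'north'] (min_width=21, slack=0)
Line 4: ['dust', 'take', 'on', 'brick'] (min_width=18, slack=3)
Line 5: ['angry', 'orange', 'code'] (min_width=17, slack=4)
Line 6: ['draw', 'or', 'sweet', 'memory'] (min_width=20, slack=1)
Line 7: ['rock', 'orchestra'] (min_width=14, slack=7)
Total lines: 7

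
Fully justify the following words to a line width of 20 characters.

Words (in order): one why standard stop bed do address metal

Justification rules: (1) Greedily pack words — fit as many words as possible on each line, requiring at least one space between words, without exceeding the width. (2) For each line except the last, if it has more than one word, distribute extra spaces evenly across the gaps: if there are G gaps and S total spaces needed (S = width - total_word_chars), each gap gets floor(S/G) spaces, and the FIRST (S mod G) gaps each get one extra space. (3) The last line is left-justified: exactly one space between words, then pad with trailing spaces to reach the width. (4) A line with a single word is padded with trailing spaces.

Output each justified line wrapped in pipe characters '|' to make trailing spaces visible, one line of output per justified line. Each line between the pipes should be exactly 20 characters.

Answer: |one   why   standard|
|stop  bed do address|
|metal               |

Derivation:
Line 1: ['one', 'why', 'standard'] (min_width=16, slack=4)
Line 2: ['stop', 'bed', 'do', 'address'] (min_width=19, slack=1)
Line 3: ['metal'] (min_width=5, slack=15)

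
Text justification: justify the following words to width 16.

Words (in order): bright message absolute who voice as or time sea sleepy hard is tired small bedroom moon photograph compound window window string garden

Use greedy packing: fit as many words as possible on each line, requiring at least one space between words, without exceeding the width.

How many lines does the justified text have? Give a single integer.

Answer: 10

Derivation:
Line 1: ['bright', 'message'] (min_width=14, slack=2)
Line 2: ['absolute', 'who'] (min_width=12, slack=4)
Line 3: ['voice', 'as', 'or', 'time'] (min_width=16, slack=0)
Line 4: ['sea', 'sleepy', 'hard'] (min_width=15, slack=1)
Line 5: ['is', 'tired', 'small'] (min_width=14, slack=2)
Line 6: ['bedroom', 'moon'] (min_width=12, slack=4)
Line 7: ['photograph'] (min_width=10, slack=6)
Line 8: ['compound', 'window'] (min_width=15, slack=1)
Line 9: ['window', 'string'] (min_width=13, slack=3)
Line 10: ['garden'] (min_width=6, slack=10)
Total lines: 10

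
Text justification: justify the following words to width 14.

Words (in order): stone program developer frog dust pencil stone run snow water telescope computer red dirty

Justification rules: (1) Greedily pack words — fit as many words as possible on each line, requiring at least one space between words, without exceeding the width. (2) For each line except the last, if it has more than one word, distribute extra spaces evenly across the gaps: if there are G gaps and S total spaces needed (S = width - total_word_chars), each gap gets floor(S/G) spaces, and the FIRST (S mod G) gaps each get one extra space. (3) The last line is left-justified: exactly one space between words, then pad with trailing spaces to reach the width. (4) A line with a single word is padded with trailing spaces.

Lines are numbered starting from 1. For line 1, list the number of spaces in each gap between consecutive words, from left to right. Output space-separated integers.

Line 1: ['stone', 'program'] (min_width=13, slack=1)
Line 2: ['developer', 'frog'] (min_width=14, slack=0)
Line 3: ['dust', 'pencil'] (min_width=11, slack=3)
Line 4: ['stone', 'run', 'snow'] (min_width=14, slack=0)
Line 5: ['water'] (min_width=5, slack=9)
Line 6: ['telescope'] (min_width=9, slack=5)
Line 7: ['computer', 'red'] (min_width=12, slack=2)
Line 8: ['dirty'] (min_width=5, slack=9)

Answer: 2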